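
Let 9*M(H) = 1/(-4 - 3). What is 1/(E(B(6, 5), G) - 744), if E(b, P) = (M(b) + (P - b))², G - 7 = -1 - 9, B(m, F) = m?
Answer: -3969/2630312 ≈ -0.0015089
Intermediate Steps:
G = -3 (G = 7 + (-1 - 9) = 7 - 10 = -3)
M(H) = -1/63 (M(H) = 1/(9*(-4 - 3)) = (⅑)/(-7) = (⅑)*(-⅐) = -1/63)
E(b, P) = (-1/63 + P - b)² (E(b, P) = (-1/63 + (P - b))² = (-1/63 + P - b)²)
1/(E(B(6, 5), G) - 744) = 1/((1 - 63*(-3) + 63*6)²/3969 - 744) = 1/((1 + 189 + 378)²/3969 - 744) = 1/((1/3969)*568² - 744) = 1/((1/3969)*322624 - 744) = 1/(322624/3969 - 744) = 1/(-2630312/3969) = -3969/2630312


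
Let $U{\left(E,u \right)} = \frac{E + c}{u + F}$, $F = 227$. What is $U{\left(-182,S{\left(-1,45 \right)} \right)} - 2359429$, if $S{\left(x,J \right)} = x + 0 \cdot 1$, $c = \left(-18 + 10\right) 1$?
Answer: $- \frac{266615572}{113} \approx -2.3594 \cdot 10^{6}$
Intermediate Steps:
$c = -8$ ($c = \left(-8\right) 1 = -8$)
$S{\left(x,J \right)} = x$ ($S{\left(x,J \right)} = x + 0 = x$)
$U{\left(E,u \right)} = \frac{-8 + E}{227 + u}$ ($U{\left(E,u \right)} = \frac{E - 8}{u + 227} = \frac{-8 + E}{227 + u}$)
$U{\left(-182,S{\left(-1,45 \right)} \right)} - 2359429 = \frac{-8 - 182}{227 - 1} - 2359429 = \frac{1}{226} \left(-190\right) - 2359429 = - \frac{95}{113} - 2359429 = - \frac{266615572}{113}$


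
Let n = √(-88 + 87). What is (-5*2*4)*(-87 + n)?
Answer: 3480 - 40*I ≈ 3480.0 - 40.0*I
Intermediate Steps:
n = I (n = √(-1) = I ≈ 1.0*I)
(-5*2*4)*(-87 + n) = (-5*2*4)*(-87 + I) = (-10*4)*(-87 + I) = -40*(-87 + I) = 3480 - 40*I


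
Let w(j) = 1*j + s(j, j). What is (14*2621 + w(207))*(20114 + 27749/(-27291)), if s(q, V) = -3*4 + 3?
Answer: 20250145155100/27291 ≈ 7.4201e+8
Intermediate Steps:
s(q, V) = -9 (s(q, V) = -12 + 3 = -9)
w(j) = -9 + j (w(j) = 1*j - 9 = j - 9 = -9 + j)
(14*2621 + w(207))*(20114 + 27749/(-27291)) = (14*2621 + (-9 + 207))*(20114 + 27749/(-27291)) = (36694 + 198)*(20114 + 27749*(-1/27291)) = 36892*(20114 - 27749/27291) = 36892*(548903425/27291) = 20250145155100/27291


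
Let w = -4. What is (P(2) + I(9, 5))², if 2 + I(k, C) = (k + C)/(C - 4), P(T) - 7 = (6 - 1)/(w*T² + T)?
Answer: 68121/196 ≈ 347.56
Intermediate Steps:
P(T) = 7 + 5/(T - 4*T²) (P(T) = 7 + (6 - 1)/(-4*T² + T) = 7 + 5/(T - 4*T²))
I(k, C) = -2 + (C + k)/(-4 + C) (I(k, C) = -2 + (k + C)/(C - 4) = -2 + (C + k)/(-4 + C))
(P(2) + I(9, 5))² = ((5 - 28*2² + 7*2)/(2*(1 - 4*2)) + (8 + 9 - 1*5)/(-4 + 5))² = ((5 - 28*4 + 14)/(2*(1 - 8)) + (8 + 9 - 5)/1)² = ((½)*(5 - 112 + 14)/(-7) + 1*12)² = ((½)*(-⅐)*(-93) + 12)² = (93/14 + 12)² = (261/14)² = 68121/196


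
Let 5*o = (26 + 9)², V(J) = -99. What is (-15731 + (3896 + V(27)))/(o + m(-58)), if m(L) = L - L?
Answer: -11934/245 ≈ -48.710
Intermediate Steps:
o = 245 (o = (26 + 9)²/5 = (⅕)*35² = (⅕)*1225 = 245)
m(L) = 0
(-15731 + (3896 + V(27)))/(o + m(-58)) = (-15731 + (3896 - 99))/(245 + 0) = (-15731 + 3797)/245 = -11934*1/245 = -11934/245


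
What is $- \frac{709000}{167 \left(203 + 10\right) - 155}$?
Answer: $- \frac{88625}{4427} \approx -20.019$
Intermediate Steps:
$- \frac{709000}{167 \left(203 + 10\right) - 155} = - \frac{709000}{167 \cdot 213 - 155} = - \frac{709000}{35571 - 155} = - \frac{709000}{35416} = \left(-709000\right) \frac{1}{35416} = - \frac{88625}{4427}$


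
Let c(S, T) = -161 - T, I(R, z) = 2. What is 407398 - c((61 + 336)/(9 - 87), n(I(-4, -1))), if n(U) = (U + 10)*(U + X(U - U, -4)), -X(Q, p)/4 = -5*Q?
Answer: 407583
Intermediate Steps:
X(Q, p) = 20*Q (X(Q, p) = -(-20)*Q = 20*Q)
n(U) = U*(10 + U) (n(U) = (U + 10)*(U + 20*(U - U)) = (10 + U)*(U + 20*0) = (10 + U)*(U + 0) = (10 + U)*U = U*(10 + U))
407398 - c((61 + 336)/(9 - 87), n(I(-4, -1))) = 407398 - (-161 - 2*(10 + 2)) = 407398 - (-161 - 2*12) = 407398 - (-161 - 1*24) = 407398 - (-161 - 24) = 407398 - 1*(-185) = 407398 + 185 = 407583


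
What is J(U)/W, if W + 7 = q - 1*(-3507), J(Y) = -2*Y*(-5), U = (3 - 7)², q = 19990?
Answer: 16/2349 ≈ 0.0068114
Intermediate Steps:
U = 16 (U = (-4)² = 16)
J(Y) = 10*Y
W = 23490 (W = -7 + (19990 - 1*(-3507)) = -7 + (19990 + 3507) = -7 + 23497 = 23490)
J(U)/W = (10*16)/23490 = 160*(1/23490) = 16/2349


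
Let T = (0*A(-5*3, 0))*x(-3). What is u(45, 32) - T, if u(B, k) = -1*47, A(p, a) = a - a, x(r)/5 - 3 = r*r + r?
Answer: -47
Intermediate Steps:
x(r) = 15 + 5*r + 5*r² (x(r) = 15 + 5*(r*r + r) = 15 + 5*(r² + r) = 15 + 5*(r + r²) = 15 + (5*r + 5*r²) = 15 + 5*r + 5*r²)
A(p, a) = 0
T = 0 (T = (0*0)*(15 + 5*(-3) + 5*(-3)²) = 0*(15 - 15 + 5*9) = 0*(15 - 15 + 45) = 0*45 = 0)
u(B, k) = -47
u(45, 32) - T = -47 - 1*0 = -47 + 0 = -47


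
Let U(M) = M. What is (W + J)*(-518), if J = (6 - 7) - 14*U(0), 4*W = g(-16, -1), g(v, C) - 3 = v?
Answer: 4403/2 ≈ 2201.5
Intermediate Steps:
g(v, C) = 3 + v
W = -13/4 (W = (3 - 16)/4 = (¼)*(-13) = -13/4 ≈ -3.2500)
J = -1 (J = (6 - 7) - 14*0 = -1 + 0 = -1)
(W + J)*(-518) = (-13/4 - 1)*(-518) = -17/4*(-518) = 4403/2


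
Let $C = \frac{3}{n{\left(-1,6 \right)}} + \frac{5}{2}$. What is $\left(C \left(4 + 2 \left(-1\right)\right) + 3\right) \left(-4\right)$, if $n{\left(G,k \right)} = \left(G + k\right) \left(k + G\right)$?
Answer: $- \frac{824}{25} \approx -32.96$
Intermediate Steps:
$n{\left(G,k \right)} = \left(G + k\right)^{2}$ ($n{\left(G,k \right)} = \left(G + k\right) \left(G + k\right) = \left(G + k\right)^{2}$)
$C = \frac{131}{50}$ ($C = \frac{3}{\left(-1 + 6\right)^{2}} + \frac{5}{2} = \frac{3}{5^{2}} + 5 \cdot \frac{1}{2} = \frac{3}{25} + \frac{5}{2} = \frac{131}{50} \approx 2.62$)
$\left(C \left(4 + 2 \left(-1\right)\right) + 3\right) \left(-4\right) = \left(\frac{131 \left(4 + 2 \left(-1\right)\right)}{50} + 3\right) \left(-4\right) = \left(\frac{131 \left(4 - 2\right)}{50} + 3\right) \left(-4\right) = \left(\frac{131}{50} \cdot 2 + 3\right) \left(-4\right) = \left(\frac{131}{25} + 3\right) \left(-4\right) = \frac{206}{25} \left(-4\right) = - \frac{824}{25}$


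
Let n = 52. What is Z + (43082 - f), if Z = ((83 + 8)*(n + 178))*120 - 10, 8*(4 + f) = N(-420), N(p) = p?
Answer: 5109457/2 ≈ 2.5547e+6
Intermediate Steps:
f = -113/2 (f = -4 + (1/8)*(-420) = -4 - 105/2 = -113/2 ≈ -56.500)
Z = 2511590 (Z = ((83 + 8)*(52 + 178))*120 - 10 = (91*230)*120 - 10 = 20930*120 - 10 = 2511600 - 10 = 2511590)
Z + (43082 - f) = 2511590 + (43082 - 1*(-113/2)) = 2511590 + (43082 + 113/2) = 2511590 + 86277/2 = 5109457/2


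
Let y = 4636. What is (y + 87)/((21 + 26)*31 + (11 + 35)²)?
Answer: 4723/3573 ≈ 1.3219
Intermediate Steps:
(y + 87)/((21 + 26)*31 + (11 + 35)²) = (4636 + 87)/((21 + 26)*31 + (11 + 35)²) = 4723/(47*31 + 46²) = 4723/(1457 + 2116) = 4723/3573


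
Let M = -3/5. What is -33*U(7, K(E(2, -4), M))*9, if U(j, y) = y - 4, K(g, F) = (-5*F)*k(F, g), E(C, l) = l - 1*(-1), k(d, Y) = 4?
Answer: -2376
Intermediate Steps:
E(C, l) = 1 + l (E(C, l) = l + 1 = 1 + l)
M = -3/5 (M = -3*1/5 = -3/5 ≈ -0.60000)
K(g, F) = -20*F (K(g, F) = -5*F*4 = -20*F)
U(j, y) = -4 + y
-33*U(7, K(E(2, -4), M))*9 = -33*(-4 - 20*(-3/5))*9 = -33*(-4 + 12)*9 = -33*8*9 = -264*9 = -2376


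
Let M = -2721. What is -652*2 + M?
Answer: -4025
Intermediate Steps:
-652*2 + M = -652*2 - 2721 = -1304 - 2721 = -4025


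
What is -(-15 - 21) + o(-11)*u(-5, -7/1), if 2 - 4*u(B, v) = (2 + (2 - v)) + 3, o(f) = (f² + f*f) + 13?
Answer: -729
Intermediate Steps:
o(f) = 13 + 2*f² (o(f) = (f² + f²) + 13 = 2*f² + 13 = 13 + 2*f²)
u(B, v) = -5/4 + v/4 (u(B, v) = ½ - ((2 + (2 - v)) + 3)/4 = ½ - ((4 - v) + 3)/4 = ½ - (7 - v)/4 = ½ + (-7/4 + v/4) = -5/4 + v/4)
-(-15 - 21) + o(-11)*u(-5, -7/1) = -(-15 - 21) + (13 + 2*(-11)²)*(-5/4 + (-7/1)/4) = -1*(-36) + (13 + 2*121)*(-5/4 + (-7*1)/4) = 36 + (13 + 242)*(-5/4 + (¼)*(-7)) = 36 + 255*(-5/4 - 7/4) = 36 + 255*(-3) = 36 - 765 = -729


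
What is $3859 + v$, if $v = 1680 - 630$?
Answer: $4909$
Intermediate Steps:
$v = 1050$
$3859 + v = 3859 + 1050 = 4909$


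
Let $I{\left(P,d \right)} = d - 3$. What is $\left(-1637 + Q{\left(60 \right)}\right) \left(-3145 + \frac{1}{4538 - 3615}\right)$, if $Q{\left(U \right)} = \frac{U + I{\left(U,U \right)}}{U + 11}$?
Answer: $\frac{337048055740}{65533} \approx 5.1432 \cdot 10^{6}$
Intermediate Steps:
$I{\left(P,d \right)} = -3 + d$ ($I{\left(P,d \right)} = d - 3 = -3 + d$)
$Q{\left(U \right)} = \frac{-3 + 2 U}{11 + U}$ ($Q{\left(U \right)} = \frac{U + \left(-3 + U\right)}{U + 11} = \frac{-3 + 2 U}{11 + U}$)
$\left(-1637 + Q{\left(60 \right)}\right) \left(-3145 + \frac{1}{4538 - 3615}\right) = \left(-1637 + \frac{-3 + 2 \cdot 60}{11 + 60}\right) \left(-3145 + \frac{1}{4538 - 3615}\right) = \left(-1637 + \frac{-3 + 120}{71}\right) \left(-3145 + \frac{1}{923}\right) = \left(-1637 + \frac{1}{71} \cdot 117\right) \left(-3145 + \frac{1}{923}\right) = \left(-1637 + \frac{117}{71}\right) \left(- \frac{2902834}{923}\right) = \left(- \frac{116110}{71}\right) \left(- \frac{2902834}{923}\right) = \frac{337048055740}{65533}$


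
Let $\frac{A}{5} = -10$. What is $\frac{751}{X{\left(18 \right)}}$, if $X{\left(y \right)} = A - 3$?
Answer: $- \frac{751}{53} \approx -14.17$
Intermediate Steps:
$A = -50$ ($A = 5 \left(-10\right) = -50$)
$X{\left(y \right)} = -53$ ($X{\left(y \right)} = -50 - 3 = -53$)
$\frac{751}{X{\left(18 \right)}} = \frac{751}{-53} = 751 \left(- \frac{1}{53}\right) = - \frac{751}{53}$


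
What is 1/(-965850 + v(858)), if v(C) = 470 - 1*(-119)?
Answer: -1/965261 ≈ -1.0360e-6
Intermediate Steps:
v(C) = 589 (v(C) = 470 + 119 = 589)
1/(-965850 + v(858)) = 1/(-965850 + 589) = 1/(-965261) = -1/965261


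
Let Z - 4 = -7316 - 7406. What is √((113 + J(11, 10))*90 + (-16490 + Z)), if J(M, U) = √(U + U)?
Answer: √(-21038 + 180*√5) ≈ 143.65*I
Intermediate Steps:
Z = -14718 (Z = 4 + (-7316 - 7406) = 4 - 14722 = -14718)
J(M, U) = √2*√U (J(M, U) = √(2*U) = √2*√U)
√((113 + J(11, 10))*90 + (-16490 + Z)) = √((113 + √2*√10)*90 + (-16490 - 14718)) = √((113 + 2*√5)*90 - 31208) = √((10170 + 180*√5) - 31208) = √(-21038 + 180*√5)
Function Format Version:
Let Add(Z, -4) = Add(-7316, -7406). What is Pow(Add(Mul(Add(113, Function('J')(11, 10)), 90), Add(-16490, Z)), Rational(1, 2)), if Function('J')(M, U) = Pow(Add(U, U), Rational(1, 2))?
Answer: Pow(Add(-21038, Mul(180, Pow(5, Rational(1, 2)))), Rational(1, 2)) ≈ Mul(143.65, I)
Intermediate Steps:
Z = -14718 (Z = Add(4, Add(-7316, -7406)) = Add(4, -14722) = -14718)
Function('J')(M, U) = Mul(Pow(2, Rational(1, 2)), Pow(U, Rational(1, 2))) (Function('J')(M, U) = Pow(Mul(2, U), Rational(1, 2)) = Mul(Pow(2, Rational(1, 2)), Pow(U, Rational(1, 2))))
Pow(Add(Mul(Add(113, Function('J')(11, 10)), 90), Add(-16490, Z)), Rational(1, 2)) = Pow(Add(Mul(Add(113, Mul(Pow(2, Rational(1, 2)), Pow(10, Rational(1, 2)))), 90), Add(-16490, -14718)), Rational(1, 2)) = Pow(Add(Mul(Add(113, Mul(2, Pow(5, Rational(1, 2)))), 90), -31208), Rational(1, 2)) = Pow(Add(Add(10170, Mul(180, Pow(5, Rational(1, 2)))), -31208), Rational(1, 2)) = Pow(Add(-21038, Mul(180, Pow(5, Rational(1, 2)))), Rational(1, 2))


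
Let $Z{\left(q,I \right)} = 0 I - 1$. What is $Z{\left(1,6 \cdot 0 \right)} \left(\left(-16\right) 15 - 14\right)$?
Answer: $254$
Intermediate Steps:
$Z{\left(q,I \right)} = -1$ ($Z{\left(q,I \right)} = 0 - 1 = -1$)
$Z{\left(1,6 \cdot 0 \right)} \left(\left(-16\right) 15 - 14\right) = - (\left(-16\right) 15 - 14) = - (-240 - 14) = \left(-1\right) \left(-254\right) = 254$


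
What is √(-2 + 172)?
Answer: √170 ≈ 13.038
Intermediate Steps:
√(-2 + 172) = √170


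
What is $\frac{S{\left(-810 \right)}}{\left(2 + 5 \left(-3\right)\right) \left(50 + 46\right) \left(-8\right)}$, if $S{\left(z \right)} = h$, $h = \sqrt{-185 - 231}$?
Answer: $\frac{i \sqrt{26}}{2496} \approx 0.0020429 i$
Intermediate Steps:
$h = 4 i \sqrt{26}$ ($h = \sqrt{-416} = 4 i \sqrt{26} \approx 20.396 i$)
$S{\left(z \right)} = 4 i \sqrt{26}$
$\frac{S{\left(-810 \right)}}{\left(2 + 5 \left(-3\right)\right) \left(50 + 46\right) \left(-8\right)} = \frac{4 i \sqrt{26}}{\left(2 + 5 \left(-3\right)\right) \left(50 + 46\right) \left(-8\right)} = \frac{4 i \sqrt{26}}{\left(2 - 15\right) 96 \left(-8\right)} = \frac{4 i \sqrt{26}}{\left(-13\right) 96 \left(-8\right)} = \frac{4 i \sqrt{26}}{\left(-1248\right) \left(-8\right)} = \frac{4 i \sqrt{26}}{9984} = 4 i \sqrt{26} \cdot \frac{1}{9984} = \frac{i \sqrt{26}}{2496}$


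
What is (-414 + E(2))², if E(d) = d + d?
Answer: 168100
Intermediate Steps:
E(d) = 2*d
(-414 + E(2))² = (-414 + 2*2)² = (-414 + 4)² = (-410)² = 168100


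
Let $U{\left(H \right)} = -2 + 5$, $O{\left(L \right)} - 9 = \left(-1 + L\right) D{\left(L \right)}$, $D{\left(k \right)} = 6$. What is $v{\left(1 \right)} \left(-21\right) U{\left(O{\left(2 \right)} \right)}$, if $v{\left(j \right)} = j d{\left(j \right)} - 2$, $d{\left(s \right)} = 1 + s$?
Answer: $0$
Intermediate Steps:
$O{\left(L \right)} = 3 + 6 L$ ($O{\left(L \right)} = 9 + \left(-1 + L\right) 6 = 9 + \left(-6 + 6 L\right) = 3 + 6 L$)
$U{\left(H \right)} = 3$
$v{\left(j \right)} = -2 + j \left(1 + j\right)$ ($v{\left(j \right)} = j \left(1 + j\right) - 2 = -2 + j \left(1 + j\right)$)
$v{\left(1 \right)} \left(-21\right) U{\left(O{\left(2 \right)} \right)} = \left(-2 + 1 \left(1 + 1\right)\right) \left(-21\right) 3 = \left(-2 + 1 \cdot 2\right) \left(-21\right) 3 = \left(-2 + 2\right) \left(-21\right) 3 = 0 \left(-21\right) 3 = 0 \cdot 3 = 0$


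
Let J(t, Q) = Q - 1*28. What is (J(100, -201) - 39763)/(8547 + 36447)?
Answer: -19996/22497 ≈ -0.88883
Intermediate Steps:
J(t, Q) = -28 + Q (J(t, Q) = Q - 28 = -28 + Q)
(J(100, -201) - 39763)/(8547 + 36447) = ((-28 - 201) - 39763)/(8547 + 36447) = (-229 - 39763)/44994 = -39992*1/44994 = -19996/22497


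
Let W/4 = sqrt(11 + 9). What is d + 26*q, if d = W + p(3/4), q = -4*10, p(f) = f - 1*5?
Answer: -4177/4 + 8*sqrt(5) ≈ -1026.4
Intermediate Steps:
W = 8*sqrt(5) (W = 4*sqrt(11 + 9) = 4*sqrt(20) = 4*(2*sqrt(5)) = 8*sqrt(5) ≈ 17.889)
p(f) = -5 + f (p(f) = f - 5 = -5 + f)
q = -40
d = -17/4 + 8*sqrt(5) (d = 8*sqrt(5) + (-5 + 3/4) = 8*sqrt(5) - 17/4 = -17/4 + 8*sqrt(5) ≈ 13.639)
d + 26*q = (-17/4 + 8*sqrt(5)) + 26*(-40) = (-17/4 + 8*sqrt(5)) - 1040 = -4177/4 + 8*sqrt(5)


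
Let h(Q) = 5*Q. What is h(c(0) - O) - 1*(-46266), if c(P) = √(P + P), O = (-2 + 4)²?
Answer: 46246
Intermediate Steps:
O = 4 (O = 2² = 4)
c(P) = √2*√P (c(P) = √(2*P) = √2*√P)
h(c(0) - O) - 1*(-46266) = 5*(√2*√0 - 1*4) - 1*(-46266) = 5*(√2*0 - 4) + 46266 = 5*(0 - 4) + 46266 = 5*(-4) + 46266 = -20 + 46266 = 46246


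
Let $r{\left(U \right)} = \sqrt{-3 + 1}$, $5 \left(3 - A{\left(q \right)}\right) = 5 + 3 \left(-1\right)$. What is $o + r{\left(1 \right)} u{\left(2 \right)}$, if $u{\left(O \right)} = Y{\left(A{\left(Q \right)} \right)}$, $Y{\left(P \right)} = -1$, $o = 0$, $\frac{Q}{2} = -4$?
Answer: $- i \sqrt{2} \approx - 1.4142 i$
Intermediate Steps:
$Q = -8$ ($Q = 2 \left(-4\right) = -8$)
$A{\left(q \right)} = \frac{13}{5}$ ($A{\left(q \right)} = 3 - \frac{5 + 3 \left(-1\right)}{5} = 3 - \frac{5 - 3}{5} = 3 - \frac{2}{5} = \frac{13}{5}$)
$u{\left(O \right)} = -1$
$r{\left(U \right)} = i \sqrt{2}$ ($r{\left(U \right)} = \sqrt{-2} = i \sqrt{2}$)
$o + r{\left(1 \right)} u{\left(2 \right)} = 0 + i \sqrt{2} \left(-1\right) = 0 - i \sqrt{2} = - i \sqrt{2}$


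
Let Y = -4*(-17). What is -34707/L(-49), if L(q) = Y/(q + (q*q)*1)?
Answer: -20407716/17 ≈ -1.2005e+6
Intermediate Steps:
Y = 68
L(q) = 68/(q + q²) (L(q) = 68/(q + (q*q)*1) = 68/(q + q²*1) = 68/(q + q²))
-34707/L(-49) = -34707/(68/(-49*(1 - 49))) = -34707/(68*(-1/49)/(-48)) = -34707/(68*(-1/49)*(-1/48)) = -34707/17/588 = -34707*588/17 = -20407716/17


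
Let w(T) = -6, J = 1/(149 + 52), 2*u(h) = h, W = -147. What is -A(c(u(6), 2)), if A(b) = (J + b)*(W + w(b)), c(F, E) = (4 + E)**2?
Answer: 369087/67 ≈ 5508.8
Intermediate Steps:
u(h) = h/2
J = 1/201 ≈ 0.0049751
A(b) = -51/67 - 153*b (A(b) = (1/201 + b)*(-147 - 6) = (1/201 + b)*(-153) = -51/67 - 153*b)
-A(c(u(6), 2)) = -(-51/67 - 153*(4 + 2)**2) = -(-51/67 - 153*6**2) = -(-51/67 - 153*36) = -(-51/67 - 5508) = -1*(-369087/67) = 369087/67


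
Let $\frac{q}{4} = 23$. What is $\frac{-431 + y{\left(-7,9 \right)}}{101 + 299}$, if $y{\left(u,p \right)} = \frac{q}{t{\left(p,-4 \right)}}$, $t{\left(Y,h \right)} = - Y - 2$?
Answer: $- \frac{4833}{4400} \approx -1.0984$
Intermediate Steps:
$q = 92$ ($q = 4 \cdot 23 = 92$)
$t{\left(Y,h \right)} = -2 - Y$
$y{\left(u,p \right)} = \frac{92}{-2 - p}$
$\frac{-431 + y{\left(-7,9 \right)}}{101 + 299} = \frac{-431 - \frac{92}{2 + 9}}{101 + 299} = \frac{-431 - \frac{92}{11}}{400} = \left(-431 - \frac{92}{11}\right) \frac{1}{400} = \left(- \frac{4833}{11}\right) \frac{1}{400} = - \frac{4833}{4400}$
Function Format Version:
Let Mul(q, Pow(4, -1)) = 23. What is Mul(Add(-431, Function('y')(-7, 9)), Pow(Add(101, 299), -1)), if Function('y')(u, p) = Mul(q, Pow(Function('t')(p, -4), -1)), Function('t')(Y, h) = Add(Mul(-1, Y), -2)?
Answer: Rational(-4833, 4400) ≈ -1.0984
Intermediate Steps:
q = 92 (q = Mul(4, 23) = 92)
Function('t')(Y, h) = Add(-2, Mul(-1, Y))
Function('y')(u, p) = Mul(92, Pow(Add(-2, Mul(-1, p)), -1))
Mul(Add(-431, Function('y')(-7, 9)), Pow(Add(101, 299), -1)) = Mul(Add(-431, Mul(-92, Pow(Add(2, 9), -1))), Pow(Add(101, 299), -1)) = Mul(Add(-431, Mul(-92, Pow(11, -1))), Pow(400, -1)) = Mul(Add(-431, Mul(-92, Rational(1, 11))), Rational(1, 400)) = Mul(Add(-431, Rational(-92, 11)), Rational(1, 400)) = Mul(Rational(-4833, 11), Rational(1, 400)) = Rational(-4833, 4400)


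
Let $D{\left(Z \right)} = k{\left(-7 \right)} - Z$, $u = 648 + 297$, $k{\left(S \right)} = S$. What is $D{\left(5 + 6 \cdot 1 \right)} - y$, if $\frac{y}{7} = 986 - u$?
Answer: $-305$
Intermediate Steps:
$u = 945$
$D{\left(Z \right)} = -7 - Z$
$y = 287$ ($y = 7 \left(986 - 945\right) = 7 \cdot 41 = 287$)
$D{\left(5 + 6 \cdot 1 \right)} - y = \left(-7 - \left(5 + 6 \cdot 1\right)\right) - 287 = \left(-7 - \left(5 + 6\right)\right) - 287 = \left(-7 - 11\right) - 287 = -18 - 287 = -305$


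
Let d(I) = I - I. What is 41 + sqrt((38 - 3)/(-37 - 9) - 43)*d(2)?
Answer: 41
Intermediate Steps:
d(I) = 0
41 + sqrt((38 - 3)/(-37 - 9) - 43)*d(2) = 41 + sqrt((38 - 3)/(-37 - 9) - 43)*0 = 41 + sqrt(35/(-46) - 43)*0 = 41 + sqrt(35*(-1/46) - 43)*0 = 41 + sqrt(-35/46 - 43)*0 = 41 + sqrt(-2013/46)*0 = 41 + (I*sqrt(92598)/46)*0 = 41 + 0 = 41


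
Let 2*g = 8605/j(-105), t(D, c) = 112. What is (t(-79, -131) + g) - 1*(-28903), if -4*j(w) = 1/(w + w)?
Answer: 3643115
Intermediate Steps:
j(w) = -1/(8*w) (j(w) = -1/(4*(w + w)) = -1/(2*w)/4 = -1/(8*w))
g = 3614100 (g = (8605/((-⅛/(-105))))/2 = (8605/((-⅛*(-1/105))))/2 = (8605/(1/840))/2 = (8605*840)/2 = (½)*7228200 = 3614100)
(t(-79, -131) + g) - 1*(-28903) = (112 + 3614100) - 1*(-28903) = 3614212 + 28903 = 3643115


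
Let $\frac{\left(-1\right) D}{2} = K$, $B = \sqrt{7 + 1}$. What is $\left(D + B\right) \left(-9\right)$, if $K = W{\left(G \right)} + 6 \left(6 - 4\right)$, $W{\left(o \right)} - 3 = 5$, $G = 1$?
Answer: $360 - 18 \sqrt{2} \approx 334.54$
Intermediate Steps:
$B = 2 \sqrt{2}$ ($B = \sqrt{8} = 2 \sqrt{2} \approx 2.8284$)
$W{\left(o \right)} = 8$ ($W{\left(o \right)} = 3 + 5 = 8$)
$K = 20$ ($K = 8 + 6 \left(6 - 4\right) = 8 + 6 \cdot 2 = 8 + 12 = 20$)
$D = -40$ ($D = \left(-2\right) 20 = -40$)
$\left(D + B\right) \left(-9\right) = \left(-40 + 2 \sqrt{2}\right) \left(-9\right) = 360 - 18 \sqrt{2}$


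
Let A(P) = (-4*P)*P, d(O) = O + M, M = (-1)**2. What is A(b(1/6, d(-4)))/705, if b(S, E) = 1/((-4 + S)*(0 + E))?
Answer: -16/372945 ≈ -4.2902e-5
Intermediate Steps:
M = 1
d(O) = 1 + O (d(O) = O + 1 = 1 + O)
b(S, E) = 1/(E*(-4 + S)) (b(S, E) = 1/((-4 + S)*E) = 1/(E*(-4 + S)))
A(P) = -4*P**2
A(b(1/6, d(-4)))/705 = -4*1/((1 - 4)**2*(-4 + 1/6)**2)/705 = -4*1/(9*(-4 + 1/6)**2)*(1/705) = -4*(-1/(3*(-23/6)))**2*(1/705) = -4*(-1/3*(-6/23))**2*(1/705) = -4*(2/23)**2*(1/705) = -4*4/529*(1/705) = -16/529*1/705 = -16/372945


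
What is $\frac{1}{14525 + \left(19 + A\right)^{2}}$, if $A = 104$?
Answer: $\frac{1}{29654} \approx 3.3722 \cdot 10^{-5}$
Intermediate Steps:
$\frac{1}{14525 + \left(19 + A\right)^{2}} = \frac{1}{14525 + \left(19 + 104\right)^{2}} = \frac{1}{14525 + 123^{2}} = \frac{1}{14525 + 15129} = \frac{1}{29654}$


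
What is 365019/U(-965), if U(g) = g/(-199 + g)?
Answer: 424882116/965 ≈ 4.4029e+5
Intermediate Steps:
365019/U(-965) = 365019/((-965/(-199 - 965))) = 365019/((-965/(-1164))) = 365019/((-965*(-1/1164))) = 365019/(965/1164) = 365019*(1164/965) = 424882116/965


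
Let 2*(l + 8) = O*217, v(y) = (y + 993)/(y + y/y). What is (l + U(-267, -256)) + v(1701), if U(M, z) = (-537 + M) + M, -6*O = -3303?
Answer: 199650839/3404 ≈ 58652.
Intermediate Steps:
O = 1101/2 (O = -⅙*(-3303) = 1101/2 ≈ 550.50)
U(M, z) = -537 + 2*M
v(y) = (993 + y)/(1 + y) (v(y) = (993 + y)/(y + 1) = (993 + y)/(1 + y))
l = 238885/4 (l = -8 + ((1101/2)*217)/2 = -8 + (½)*(238917/2) = -8 + 238917/4 = 238885/4 ≈ 59721.)
(l + U(-267, -256)) + v(1701) = (238885/4 + (-537 + 2*(-267))) + (993 + 1701)/(1 + 1701) = (238885/4 + (-537 - 534)) + 2694/1702 = (238885/4 - 1071) + (1/1702)*2694 = 234601/4 + 1347/851 = 199650839/3404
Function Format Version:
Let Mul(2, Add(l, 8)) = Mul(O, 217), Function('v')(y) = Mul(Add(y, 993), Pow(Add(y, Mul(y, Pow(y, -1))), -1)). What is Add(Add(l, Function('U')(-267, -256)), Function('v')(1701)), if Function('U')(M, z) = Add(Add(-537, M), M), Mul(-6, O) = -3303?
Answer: Rational(199650839, 3404) ≈ 58652.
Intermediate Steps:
O = Rational(1101, 2) (O = Mul(Rational(-1, 6), -3303) = Rational(1101, 2) ≈ 550.50)
Function('U')(M, z) = Add(-537, Mul(2, M))
Function('v')(y) = Mul(Pow(Add(1, y), -1), Add(993, y)) (Function('v')(y) = Mul(Add(993, y), Pow(Add(y, 1), -1)) = Mul(Add(993, y), Pow(Add(1, y), -1)) = Mul(Pow(Add(1, y), -1), Add(993, y)))
l = Rational(238885, 4) (l = Add(-8, Mul(Rational(1, 2), Mul(Rational(1101, 2), 217))) = Add(-8, Mul(Rational(1, 2), Rational(238917, 2))) = Add(-8, Rational(238917, 4)) = Rational(238885, 4) ≈ 59721.)
Add(Add(l, Function('U')(-267, -256)), Function('v')(1701)) = Add(Add(Rational(238885, 4), Add(-537, Mul(2, -267))), Mul(Pow(Add(1, 1701), -1), Add(993, 1701))) = Add(Add(Rational(238885, 4), Add(-537, -534)), Mul(Pow(1702, -1), 2694)) = Add(Add(Rational(238885, 4), -1071), Mul(Rational(1, 1702), 2694)) = Add(Rational(234601, 4), Rational(1347, 851)) = Rational(199650839, 3404)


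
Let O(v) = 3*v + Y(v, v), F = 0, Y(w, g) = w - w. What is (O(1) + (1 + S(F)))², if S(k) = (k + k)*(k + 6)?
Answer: 16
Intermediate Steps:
Y(w, g) = 0
S(k) = 2*k*(6 + k) (S(k) = (2*k)*(6 + k) = 2*k*(6 + k))
O(v) = 3*v (O(v) = 3*v + 0 = 3*v)
(O(1) + (1 + S(F)))² = (3*1 + (1 + 2*0*(6 + 0)))² = (3 + (1 + 2*0*6))² = (3 + (1 + 0))² = (3 + 1)² = 4² = 16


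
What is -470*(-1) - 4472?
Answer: -4002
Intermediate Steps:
-470*(-1) - 4472 = 470 - 4472 = -4002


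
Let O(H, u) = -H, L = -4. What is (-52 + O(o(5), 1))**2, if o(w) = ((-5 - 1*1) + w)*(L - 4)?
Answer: 3600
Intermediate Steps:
o(w) = 48 - 8*w (o(w) = ((-5 - 1*1) + w)*(-4 - 4) = ((-5 - 1) + w)*(-8) = (-6 + w)*(-8) = 48 - 8*w)
(-52 + O(o(5), 1))**2 = (-52 - (48 - 8*5))**2 = (-52 - (48 - 40))**2 = (-52 - 1*8)**2 = (-52 - 8)**2 = (-60)**2 = 3600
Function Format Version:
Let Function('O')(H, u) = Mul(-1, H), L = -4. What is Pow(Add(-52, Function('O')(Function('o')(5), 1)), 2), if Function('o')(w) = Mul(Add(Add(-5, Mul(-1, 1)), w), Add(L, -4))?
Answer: 3600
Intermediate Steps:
Function('o')(w) = Add(48, Mul(-8, w)) (Function('o')(w) = Mul(Add(Add(-5, Mul(-1, 1)), w), Add(-4, -4)) = Mul(Add(Add(-5, -1), w), -8) = Mul(Add(-6, w), -8) = Add(48, Mul(-8, w)))
Pow(Add(-52, Function('O')(Function('o')(5), 1)), 2) = Pow(Add(-52, Mul(-1, Add(48, Mul(-8, 5)))), 2) = Pow(Add(-52, Mul(-1, Add(48, -40))), 2) = Pow(Add(-52, Mul(-1, 8)), 2) = Pow(Add(-52, -8), 2) = Pow(-60, 2) = 3600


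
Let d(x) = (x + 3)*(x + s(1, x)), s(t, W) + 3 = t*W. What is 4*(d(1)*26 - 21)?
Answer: -500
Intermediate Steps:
s(t, W) = -3 + W*t (s(t, W) = -3 + t*W = -3 + W*t)
d(x) = (-3 + 2*x)*(3 + x) (d(x) = (x + 3)*(x + (-3 + x*1)) = (3 + x)*(x + (-3 + x)) = (3 + x)*(-3 + 2*x) = (-3 + 2*x)*(3 + x))
4*(d(1)*26 - 21) = 4*((-9 + 2*1**2 + 3*1)*26 - 21) = 4*((-9 + 2*1 + 3)*26 - 21) = 4*((-9 + 2 + 3)*26 - 21) = 4*(-4*26 - 21) = 4*(-104 - 21) = 4*(-125) = -500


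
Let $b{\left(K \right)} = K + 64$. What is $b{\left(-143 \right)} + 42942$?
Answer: $42863$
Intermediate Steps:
$b{\left(K \right)} = 64 + K$
$b{\left(-143 \right)} + 42942 = \left(64 - 143\right) + 42942 = -79 + 42942 = 42863$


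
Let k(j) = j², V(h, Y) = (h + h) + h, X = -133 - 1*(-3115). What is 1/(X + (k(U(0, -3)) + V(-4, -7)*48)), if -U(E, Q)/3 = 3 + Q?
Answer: 1/2406 ≈ 0.00041563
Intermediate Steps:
U(E, Q) = -9 - 3*Q (U(E, Q) = -3*(3 + Q) = -9 - 3*Q)
X = 2982 (X = -133 + 3115 = 2982)
V(h, Y) = 3*h (V(h, Y) = 2*h + h = 3*h)
1/(X + (k(U(0, -3)) + V(-4, -7)*48)) = 1/(2982 + ((-9 - 3*(-3))² + (3*(-4))*48)) = 1/(2982 + ((-9 + 9)² - 12*48)) = 1/(2982 + (0² - 576)) = 1/(2982 + (0 - 576)) = 1/(2982 - 576) = 1/2406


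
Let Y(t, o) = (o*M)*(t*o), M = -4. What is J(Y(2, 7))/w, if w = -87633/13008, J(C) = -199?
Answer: 862864/29211 ≈ 29.539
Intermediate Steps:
Y(t, o) = -4*t*o² (Y(t, o) = (o*(-4))*(t*o) = (-4*o)*(o*t) = -4*t*o²)
w = -29211/4336 (w = -87633*1/13008 = -29211/4336 ≈ -6.7369)
J(Y(2, 7))/w = -199/(-29211/4336) = -199*(-4336/29211) = 862864/29211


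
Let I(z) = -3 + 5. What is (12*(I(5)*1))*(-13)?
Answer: -312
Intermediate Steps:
I(z) = 2
(12*(I(5)*1))*(-13) = (12*(2*1))*(-13) = (12*2)*(-13) = 24*(-13) = -312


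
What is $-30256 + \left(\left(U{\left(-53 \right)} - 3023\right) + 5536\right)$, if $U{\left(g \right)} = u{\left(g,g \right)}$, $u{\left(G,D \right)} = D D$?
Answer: $-24934$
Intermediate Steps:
$u{\left(G,D \right)} = D^{2}$
$U{\left(g \right)} = g^{2}$
$-30256 + \left(\left(U{\left(-53 \right)} - 3023\right) + 5536\right) = -30256 + \left(\left(\left(-53\right)^{2} - 3023\right) + 5536\right) = -30256 + \left(\left(2809 - 3023\right) + 5536\right) = -30256 + \left(-214 + 5536\right) = -30256 + 5322 = -24934$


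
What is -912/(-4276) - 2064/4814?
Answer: -554412/2573083 ≈ -0.21547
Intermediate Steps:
-912/(-4276) - 2064/4814 = -912*(-1/4276) - 2064*1/4814 = 228/1069 - 1032/2407 = -554412/2573083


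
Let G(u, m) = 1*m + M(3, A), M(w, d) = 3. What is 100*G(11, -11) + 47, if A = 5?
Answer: -753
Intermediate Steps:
G(u, m) = 3 + m (G(u, m) = 1*m + 3 = m + 3 = 3 + m)
100*G(11, -11) + 47 = 100*(3 - 11) + 47 = 100*(-8) + 47 = -800 + 47 = -753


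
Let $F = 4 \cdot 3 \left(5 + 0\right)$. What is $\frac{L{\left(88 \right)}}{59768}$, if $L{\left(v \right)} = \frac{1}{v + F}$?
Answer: $\frac{1}{8845664} \approx 1.1305 \cdot 10^{-7}$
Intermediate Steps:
$F = 60$ ($F = 12 \cdot 5 = 60$)
$L{\left(v \right)} = \frac{1}{60 + v}$ ($L{\left(v \right)} = \frac{1}{v + 60} = \frac{1}{60 + v}$)
$\frac{L{\left(88 \right)}}{59768} = \frac{1}{\left(60 + 88\right) 59768} = \frac{1}{148} \cdot \frac{1}{59768} = \frac{1}{8845664}$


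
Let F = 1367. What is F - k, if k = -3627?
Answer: 4994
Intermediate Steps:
F - k = 1367 - 1*(-3627) = 1367 + 3627 = 4994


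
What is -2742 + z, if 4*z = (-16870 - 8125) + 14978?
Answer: -20985/4 ≈ -5246.3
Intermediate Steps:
z = -10017/4 (z = ((-16870 - 8125) + 14978)/4 = (-24995 + 14978)/4 = (¼)*(-10017) = -10017/4 ≈ -2504.3)
-2742 + z = -2742 - 10017/4 = -20985/4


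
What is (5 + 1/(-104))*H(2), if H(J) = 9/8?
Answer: 4671/832 ≈ 5.6142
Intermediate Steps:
H(J) = 9/8 (H(J) = 9*(⅛) = 9/8)
(5 + 1/(-104))*H(2) = (5 + 1/(-104))*(9/8) = (5 - 1/104)*(9/8) = (519/104)*(9/8) = 4671/832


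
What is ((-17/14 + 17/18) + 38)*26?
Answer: 61802/63 ≈ 980.98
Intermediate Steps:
((-17/14 + 17/18) + 38)*26 = (-17/63 + 38)*26 = (2377/63)*26 = 61802/63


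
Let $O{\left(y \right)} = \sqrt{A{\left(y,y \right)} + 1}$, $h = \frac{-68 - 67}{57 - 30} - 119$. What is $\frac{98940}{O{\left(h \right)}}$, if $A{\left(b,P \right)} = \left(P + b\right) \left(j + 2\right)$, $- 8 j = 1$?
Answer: $- \frac{24735 i \sqrt{29}}{29} \approx - 4593.2 i$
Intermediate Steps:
$j = - \frac{1}{8}$ ($j = \left(- \frac{1}{8}\right) 1 = - \frac{1}{8} \approx -0.125$)
$A{\left(b,P \right)} = \frac{15 P}{8} + \frac{15 b}{8}$ ($A{\left(b,P \right)} = \left(P + b\right) \left(- \frac{1}{8} + 2\right) = \left(P + b\right) \frac{15}{8} = \frac{15 P}{8} + \frac{15 b}{8}$)
$h = -124$ ($h = - \frac{135}{27} - 119 = \left(-135\right) \frac{1}{27} - 119 = -5 - 119 = -124$)
$O{\left(y \right)} = \sqrt{1 + \frac{15 y}{4}}$ ($O{\left(y \right)} = \sqrt{\left(\frac{15 y}{8} + \frac{15 y}{8}\right) + 1} = \sqrt{\frac{15 y}{4} + 1} = \sqrt{1 + \frac{15 y}{4}}$)
$\frac{98940}{O{\left(h \right)}} = \frac{98940}{\frac{1}{2} \sqrt{4 + 15 \left(-124\right)}} = \frac{98940}{\frac{1}{2} \sqrt{4 - 1860}} = \frac{98940}{\frac{1}{2} \sqrt{-1856}} = \frac{98940}{\frac{1}{2} \cdot 8 i \sqrt{29}} = \frac{98940}{4 i \sqrt{29}} = 98940 \left(- \frac{i \sqrt{29}}{116}\right) = - \frac{24735 i \sqrt{29}}{29}$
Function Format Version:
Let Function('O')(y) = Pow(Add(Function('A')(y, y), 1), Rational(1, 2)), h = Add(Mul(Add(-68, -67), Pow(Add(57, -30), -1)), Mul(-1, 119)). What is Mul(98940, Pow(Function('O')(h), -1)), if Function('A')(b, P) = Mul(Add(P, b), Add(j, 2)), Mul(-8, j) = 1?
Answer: Mul(Rational(-24735, 29), I, Pow(29, Rational(1, 2))) ≈ Mul(-4593.2, I)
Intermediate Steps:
j = Rational(-1, 8) (j = Mul(Rational(-1, 8), 1) = Rational(-1, 8) ≈ -0.12500)
Function('A')(b, P) = Add(Mul(Rational(15, 8), P), Mul(Rational(15, 8), b)) (Function('A')(b, P) = Mul(Add(P, b), Add(Rational(-1, 8), 2)) = Mul(Add(P, b), Rational(15, 8)) = Add(Mul(Rational(15, 8), P), Mul(Rational(15, 8), b)))
h = -124 (h = Add(Mul(-135, Pow(27, -1)), -119) = Add(Mul(-135, Rational(1, 27)), -119) = Add(-5, -119) = -124)
Function('O')(y) = Pow(Add(1, Mul(Rational(15, 4), y)), Rational(1, 2)) (Function('O')(y) = Pow(Add(Add(Mul(Rational(15, 8), y), Mul(Rational(15, 8), y)), 1), Rational(1, 2)) = Pow(Add(Mul(Rational(15, 4), y), 1), Rational(1, 2)) = Pow(Add(1, Mul(Rational(15, 4), y)), Rational(1, 2)))
Mul(98940, Pow(Function('O')(h), -1)) = Mul(98940, Pow(Mul(Rational(1, 2), Pow(Add(4, Mul(15, -124)), Rational(1, 2))), -1)) = Mul(98940, Pow(Mul(Rational(1, 2), Pow(Add(4, -1860), Rational(1, 2))), -1)) = Mul(98940, Pow(Mul(Rational(1, 2), Pow(-1856, Rational(1, 2))), -1)) = Mul(98940, Pow(Mul(Rational(1, 2), Mul(8, I, Pow(29, Rational(1, 2)))), -1)) = Mul(98940, Pow(Mul(4, I, Pow(29, Rational(1, 2))), -1)) = Mul(98940, Mul(Rational(-1, 116), I, Pow(29, Rational(1, 2)))) = Mul(Rational(-24735, 29), I, Pow(29, Rational(1, 2)))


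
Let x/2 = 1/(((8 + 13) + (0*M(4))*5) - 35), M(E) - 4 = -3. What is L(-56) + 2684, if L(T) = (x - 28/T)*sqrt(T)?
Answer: 2684 + 5*I*sqrt(14)/7 ≈ 2684.0 + 2.6726*I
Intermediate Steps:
M(E) = 1 (M(E) = 4 - 3 = 1)
x = -1/7 (x = 2/(((8 + 13) + (0*1)*5) - 35) = 2/((21 + 0*5) - 35) = 2/((21 + 0) - 35) = 2/(21 - 35) = 2/(-14) = 2*(-1/14) = -1/7 ≈ -0.14286)
L(T) = sqrt(T)*(-1/7 - 28/T) (L(T) = (-1/7 - 28/T)*sqrt(T) = sqrt(T)*(-1/7 - 28/T))
L(-56) + 2684 = (-196 - 1*(-56))/(7*sqrt(-56)) + 2684 = (-I*sqrt(14)/28)*(-196 + 56)/7 + 2684 = (1/7)*(-I*sqrt(14)/28)*(-140) + 2684 = 5*I*sqrt(14)/7 + 2684 = 2684 + 5*I*sqrt(14)/7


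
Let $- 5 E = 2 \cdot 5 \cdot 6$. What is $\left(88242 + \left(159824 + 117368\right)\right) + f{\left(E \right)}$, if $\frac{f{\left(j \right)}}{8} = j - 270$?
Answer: $363178$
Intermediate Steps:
$E = -12$ ($E = - \frac{2 \cdot 5 \cdot 6}{5} = - \frac{10 \cdot 6}{5} = \left(- \frac{1}{5}\right) 60 = -12$)
$f{\left(j \right)} = -2160 + 8 j$ ($f{\left(j \right)} = 8 \left(j - 270\right) = 8 \left(-270 + j\right) = -2160 + 8 j$)
$\left(88242 + \left(159824 + 117368\right)\right) + f{\left(E \right)} = \left(88242 + \left(159824 + 117368\right)\right) + \left(-2160 + 8 \left(-12\right)\right) = \left(88242 + 277192\right) - 2256 = 365434 - 2256 = 363178$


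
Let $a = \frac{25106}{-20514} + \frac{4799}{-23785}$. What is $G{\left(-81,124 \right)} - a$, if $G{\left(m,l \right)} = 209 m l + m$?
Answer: $- \frac{512145031638917}{243962745} \approx -2.0993 \cdot 10^{6}$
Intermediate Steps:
$G{\left(m,l \right)} = m + 209 l m$ ($G{\left(m,l \right)} = 209 l m + m = m + 209 l m$)
$a = - \frac{347796448}{243962745}$ ($a = 25106 \left(- \frac{1}{20514}\right) + 4799 \left(- \frac{1}{23785}\right) = - \frac{12553}{10257} - \frac{4799}{23785} = - \frac{347796448}{243962745} \approx -1.4256$)
$G{\left(-81,124 \right)} - a = - 81 \left(1 + 209 \cdot 124\right) - - \frac{347796448}{243962745} = - 81 \left(1 + 25916\right) + \frac{347796448}{243962745} = \left(-81\right) 25917 + \frac{347796448}{243962745} = -2099277 + \frac{347796448}{243962745} = - \frac{512145031638917}{243962745}$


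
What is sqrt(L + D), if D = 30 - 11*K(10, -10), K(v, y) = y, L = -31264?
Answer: 2*I*sqrt(7781) ≈ 176.42*I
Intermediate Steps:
D = 140 (D = 30 - 11*(-10) = 30 + 110 = 140)
sqrt(L + D) = sqrt(-31264 + 140) = sqrt(-31124) = 2*I*sqrt(7781)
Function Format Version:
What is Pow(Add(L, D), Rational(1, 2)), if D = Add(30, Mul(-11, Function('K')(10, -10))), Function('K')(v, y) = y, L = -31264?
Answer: Mul(2, I, Pow(7781, Rational(1, 2))) ≈ Mul(176.42, I)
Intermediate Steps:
D = 140 (D = Add(30, Mul(-11, -10)) = Add(30, 110) = 140)
Pow(Add(L, D), Rational(1, 2)) = Pow(Add(-31264, 140), Rational(1, 2)) = Pow(-31124, Rational(1, 2)) = Mul(2, I, Pow(7781, Rational(1, 2)))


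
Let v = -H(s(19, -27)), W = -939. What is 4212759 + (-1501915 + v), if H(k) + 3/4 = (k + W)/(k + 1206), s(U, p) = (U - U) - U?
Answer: 12871094705/4748 ≈ 2.7108e+6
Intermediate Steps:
s(U, p) = -U (s(U, p) = 0 - U = -U)
H(k) = -¾ + (-939 + k)/(1206 + k) (H(k) = -¾ + (k - 939)/(k + 1206) = -¾ + (-939 + k)/(1206 + k))
v = 7393/4748 (v = -(-7374 - 1*19)/(4*(1206 - 1*19)) = -(-7374 - 19)/(4*(1206 - 19)) = -(-7393)/(4*1187) = -1*(-7393/4748) = 7393/4748 ≈ 1.5571)
4212759 + (-1501915 + v) = 4212759 + (-1501915 + 7393/4748) = 4212759 - 7131085027/4748 = 12871094705/4748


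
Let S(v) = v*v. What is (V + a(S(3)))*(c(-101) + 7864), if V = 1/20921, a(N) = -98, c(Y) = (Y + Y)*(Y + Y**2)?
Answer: 4166811110352/20921 ≈ 1.9917e+8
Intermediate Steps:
c(Y) = 2*Y*(Y + Y**2) (c(Y) = (2*Y)*(Y + Y**2) = 2*Y*(Y + Y**2))
S(v) = v**2
V = 1/20921 ≈ 4.7799e-5
(V + a(S(3)))*(c(-101) + 7864) = (1/20921 - 98)*(2*(-101)**2*(1 - 101) + 7864) = -2050257*(2*10201*(-100) + 7864)/20921 = -2050257*(-2040200 + 7864)/20921 = -2050257/20921*(-2032336) = 4166811110352/20921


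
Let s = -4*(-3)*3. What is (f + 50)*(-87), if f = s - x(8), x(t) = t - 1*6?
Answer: -7308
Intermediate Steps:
x(t) = -6 + t (x(t) = t - 6 = -6 + t)
s = 36 (s = 12*3 = 36)
f = 34 (f = 36 - (-6 + 8) = 36 - 1*2 = 36 - 2 = 34)
(f + 50)*(-87) = (34 + 50)*(-87) = 84*(-87) = -7308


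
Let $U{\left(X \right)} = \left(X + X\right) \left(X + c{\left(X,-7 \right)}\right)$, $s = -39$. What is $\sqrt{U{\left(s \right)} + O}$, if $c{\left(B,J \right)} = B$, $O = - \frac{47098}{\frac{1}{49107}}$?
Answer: $i \sqrt{2312835402} \approx 48092.0 i$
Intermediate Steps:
$O = -2312841486$ ($O = - 47098 \frac{1}{\frac{1}{49107}} = \left(-47098\right) 49107 = -2312841486$)
$U{\left(X \right)} = 4 X^{2}$ ($U{\left(X \right)} = \left(X + X\right) \left(X + X\right) = 2 X 2 X = 4 X^{2}$)
$\sqrt{U{\left(s \right)} + O} = \sqrt{4 \left(-39\right)^{2} - 2312841486} = \sqrt{4 \cdot 1521 - 2312841486} = \sqrt{6084 - 2312841486} = \sqrt{-2312835402} = i \sqrt{2312835402}$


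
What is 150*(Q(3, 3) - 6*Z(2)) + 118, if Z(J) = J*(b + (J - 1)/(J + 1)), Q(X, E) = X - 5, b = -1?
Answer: 1018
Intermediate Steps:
Q(X, E) = -5 + X
Z(J) = J*(-1 + (-1 + J)/(1 + J)) (Z(J) = J*(-1 + (J - 1)/(J + 1)) = J*(-1 + (-1 + J)/(1 + J)))
150*(Q(3, 3) - 6*Z(2)) + 118 = 150*((-5 + 3) - (-12)*2/(1 + 2)) + 118 = 150*(-2 - (-12)*2/3) + 118 = 150*(-2 - 6*(-4/3)) + 118 = 150*(-2 + 8) + 118 = 150*6 + 118 = 900 + 118 = 1018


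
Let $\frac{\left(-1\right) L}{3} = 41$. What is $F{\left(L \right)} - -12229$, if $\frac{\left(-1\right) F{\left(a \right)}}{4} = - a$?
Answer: $11737$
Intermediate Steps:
$L = -123$ ($L = \left(-3\right) 41 = -123$)
$F{\left(a \right)} = 4 a$ ($F{\left(a \right)} = - 4 \left(- a\right) = 4 a$)
$F{\left(L \right)} - -12229 = 4 \left(-123\right) - -12229 = -492 + 12229 = 11737$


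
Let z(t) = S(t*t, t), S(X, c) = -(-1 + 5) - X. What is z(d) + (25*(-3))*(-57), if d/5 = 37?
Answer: -29954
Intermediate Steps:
d = 185 (d = 5*37 = 185)
S(X, c) = -4 - X (S(X, c) = -1*4 - X = -4 - X)
z(t) = -4 - t**2 (z(t) = -4 - t*t = -4 - t**2)
z(d) + (25*(-3))*(-57) = (-4 - 1*185**2) + (25*(-3))*(-57) = (-4 - 1*34225) - 75*(-57) = (-4 - 34225) + 4275 = -34229 + 4275 = -29954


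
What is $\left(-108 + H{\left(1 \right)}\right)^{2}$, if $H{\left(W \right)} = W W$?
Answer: $11449$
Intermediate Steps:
$H{\left(W \right)} = W^{2}$
$\left(-108 + H{\left(1 \right)}\right)^{2} = \left(-108 + 1^{2}\right)^{2} = \left(-108 + 1\right)^{2} = \left(-107\right)^{2} = 11449$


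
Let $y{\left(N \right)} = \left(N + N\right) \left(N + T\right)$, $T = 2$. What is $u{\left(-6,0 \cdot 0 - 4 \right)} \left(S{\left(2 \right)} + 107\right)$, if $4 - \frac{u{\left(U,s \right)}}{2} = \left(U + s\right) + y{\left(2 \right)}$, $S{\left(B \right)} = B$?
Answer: $-436$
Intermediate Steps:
$y{\left(N \right)} = 2 N \left(2 + N\right)$ ($y{\left(N \right)} = \left(N + N\right) \left(N + 2\right) = 2 N \left(2 + N\right)$)
$u{\left(U,s \right)} = -24 - 2 U - 2 s$ ($u{\left(U,s \right)} = 8 - 2 \left(\left(U + s\right) + 2 \cdot 2 \left(2 + 2\right)\right) = 8 - 2 \left(\left(U + s\right) + 2 \cdot 2 \cdot 4\right) = 8 - 2 \left(\left(U + s\right) + 16\right) = 8 - 2 \left(16 + U + s\right) = 8 - \left(32 + 2 U + 2 s\right) = -24 - 2 U - 2 s$)
$u{\left(-6,0 \cdot 0 - 4 \right)} \left(S{\left(2 \right)} + 107\right) = \left(-24 - -12 - 2 \left(0 \cdot 0 - 4\right)\right) \left(2 + 107\right) = \left(-24 + 12 - 2 \left(0 - 4\right)\right) 109 = \left(-24 + 12 - -8\right) 109 = \left(-24 + 12 + 8\right) 109 = \left(-4\right) 109 = -436$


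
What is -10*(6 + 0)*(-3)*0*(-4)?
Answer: 0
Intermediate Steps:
-10*(6 + 0)*(-3)*0*(-4) = -10*6*(-3)*0*(-4) = -(-180)*0*(-4) = -10*0*(-4) = 0*(-4) = 0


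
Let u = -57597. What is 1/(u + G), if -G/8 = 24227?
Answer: -1/251413 ≈ -3.9775e-6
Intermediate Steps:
G = -193816 (G = -8*24227 = -193816)
1/(u + G) = 1/(-57597 - 193816) = 1/(-251413) = -1/251413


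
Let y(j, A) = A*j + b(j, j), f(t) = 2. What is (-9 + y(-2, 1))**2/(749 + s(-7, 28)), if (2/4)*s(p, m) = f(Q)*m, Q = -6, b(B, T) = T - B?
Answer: 121/861 ≈ 0.14053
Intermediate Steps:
y(j, A) = A*j (y(j, A) = A*j + (j - j) = A*j + 0 = A*j)
s(p, m) = 4*m (s(p, m) = 2*(2*m) = 4*m)
(-9 + y(-2, 1))**2/(749 + s(-7, 28)) = (-9 + 1*(-2))**2/(749 + 4*28) = (-9 - 2)**2/(749 + 112) = (-11)**2/861 = 121*(1/861) = 121/861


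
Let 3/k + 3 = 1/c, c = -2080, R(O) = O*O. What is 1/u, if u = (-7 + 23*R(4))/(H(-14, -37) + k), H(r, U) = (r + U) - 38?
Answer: -561689/2253001 ≈ -0.24931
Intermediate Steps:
H(r, U) = -38 + U + r (H(r, U) = (U + r) - 38 = -38 + U + r)
R(O) = O**2
k = -6240/6241 (k = 3/(-3 + 1/(-2080)) = 3/(-3 - 1/2080) = 3/(-6241/2080) = 3*(-2080/6241) = -6240/6241 ≈ -0.99984)
u = -2253001/561689 (u = (-7 + 23*4**2)/((-38 - 37 - 14) - 6240/6241) = (-7 + 23*16)/(-89 - 6240/6241) = (-7 + 368)/(-561689/6241) = 361*(-6241/561689) = -2253001/561689 ≈ -4.0111)
1/u = 1/(-2253001/561689) = -561689/2253001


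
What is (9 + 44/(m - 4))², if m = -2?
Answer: 25/9 ≈ 2.7778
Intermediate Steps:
(9 + 44/(m - 4))² = (9 + 44/(-2 - 4))² = (9 + 44/(-6))² = (9 + 44*(-⅙))² = (9 - 22/3)² = (5/3)² = 25/9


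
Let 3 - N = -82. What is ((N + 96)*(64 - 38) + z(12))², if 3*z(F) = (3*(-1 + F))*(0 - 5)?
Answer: 21631801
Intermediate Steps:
N = 85 (N = 3 - 1*(-82) = 3 + 82 = 85)
z(F) = 5 - 5*F (z(F) = ((3*(-1 + F))*(0 - 5))/3 = ((-3 + 3*F)*(-5))/3 = (15 - 15*F)/3 = 5 - 5*F)
((N + 96)*(64 - 38) + z(12))² = ((85 + 96)*(64 - 38) + (5 - 5*12))² = (181*26 + (5 - 60))² = (4706 - 55)² = 4651² = 21631801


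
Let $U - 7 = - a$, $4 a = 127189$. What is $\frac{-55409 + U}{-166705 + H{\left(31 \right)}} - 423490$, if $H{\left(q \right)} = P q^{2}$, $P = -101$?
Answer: $- \frac{446808704563}{1055064} \approx -4.2349 \cdot 10^{5}$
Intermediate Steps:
$a = \frac{127189}{4}$ ($a = \frac{1}{4} \cdot 127189 = \frac{127189}{4} \approx 31797.0$)
$H{\left(q \right)} = - 101 q^{2}$
$U = - \frac{127161}{4}$ ($U = 7 - \frac{127189}{4} = - \frac{127161}{4} \approx -31790.0$)
$\frac{-55409 + U}{-166705 + H{\left(31 \right)}} - 423490 = \frac{-55409 - \frac{127161}{4}}{-166705 - 101 \cdot 31^{2}} - 423490 = - \frac{348797}{4 \left(-166705 - 97061\right)} - 423490 = - \frac{348797}{4 \left(-263766\right)} - 423490 = \left(- \frac{348797}{4}\right) \left(- \frac{1}{263766}\right) - 423490 = \frac{348797}{1055064} - 423490 = - \frac{446808704563}{1055064}$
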